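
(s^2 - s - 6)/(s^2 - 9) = (s + 2)/(s + 3)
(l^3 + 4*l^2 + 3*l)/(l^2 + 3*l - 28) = l*(l^2 + 4*l + 3)/(l^2 + 3*l - 28)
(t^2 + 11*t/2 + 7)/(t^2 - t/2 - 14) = (t + 2)/(t - 4)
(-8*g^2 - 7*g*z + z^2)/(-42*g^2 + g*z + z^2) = (-8*g^2 - 7*g*z + z^2)/(-42*g^2 + g*z + z^2)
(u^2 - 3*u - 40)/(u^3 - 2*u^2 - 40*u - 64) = (u + 5)/(u^2 + 6*u + 8)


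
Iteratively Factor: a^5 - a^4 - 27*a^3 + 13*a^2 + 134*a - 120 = (a + 3)*(a^4 - 4*a^3 - 15*a^2 + 58*a - 40) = (a + 3)*(a + 4)*(a^3 - 8*a^2 + 17*a - 10) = (a - 2)*(a + 3)*(a + 4)*(a^2 - 6*a + 5) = (a - 2)*(a - 1)*(a + 3)*(a + 4)*(a - 5)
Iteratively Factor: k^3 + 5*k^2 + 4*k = (k + 4)*(k^2 + k) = (k + 1)*(k + 4)*(k)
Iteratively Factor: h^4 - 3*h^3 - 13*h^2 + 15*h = (h + 3)*(h^3 - 6*h^2 + 5*h) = (h - 1)*(h + 3)*(h^2 - 5*h) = (h - 5)*(h - 1)*(h + 3)*(h)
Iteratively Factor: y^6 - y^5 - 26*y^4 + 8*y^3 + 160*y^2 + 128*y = (y - 4)*(y^5 + 3*y^4 - 14*y^3 - 48*y^2 - 32*y) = (y - 4)*(y + 1)*(y^4 + 2*y^3 - 16*y^2 - 32*y) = (y - 4)^2*(y + 1)*(y^3 + 6*y^2 + 8*y) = (y - 4)^2*(y + 1)*(y + 4)*(y^2 + 2*y) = (y - 4)^2*(y + 1)*(y + 2)*(y + 4)*(y)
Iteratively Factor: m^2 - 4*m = (m - 4)*(m)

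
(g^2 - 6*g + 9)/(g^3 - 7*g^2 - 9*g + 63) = (g - 3)/(g^2 - 4*g - 21)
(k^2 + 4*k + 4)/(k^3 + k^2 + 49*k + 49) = (k^2 + 4*k + 4)/(k^3 + k^2 + 49*k + 49)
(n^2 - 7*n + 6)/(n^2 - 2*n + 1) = (n - 6)/(n - 1)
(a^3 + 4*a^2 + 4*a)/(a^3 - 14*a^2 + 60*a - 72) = a*(a^2 + 4*a + 4)/(a^3 - 14*a^2 + 60*a - 72)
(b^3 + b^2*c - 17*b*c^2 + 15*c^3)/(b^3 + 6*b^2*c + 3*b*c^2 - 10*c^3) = (b - 3*c)/(b + 2*c)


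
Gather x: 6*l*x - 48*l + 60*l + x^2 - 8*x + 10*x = 12*l + x^2 + x*(6*l + 2)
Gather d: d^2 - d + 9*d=d^2 + 8*d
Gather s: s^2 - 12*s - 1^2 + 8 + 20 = s^2 - 12*s + 27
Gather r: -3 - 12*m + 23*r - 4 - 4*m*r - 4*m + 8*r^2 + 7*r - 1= -16*m + 8*r^2 + r*(30 - 4*m) - 8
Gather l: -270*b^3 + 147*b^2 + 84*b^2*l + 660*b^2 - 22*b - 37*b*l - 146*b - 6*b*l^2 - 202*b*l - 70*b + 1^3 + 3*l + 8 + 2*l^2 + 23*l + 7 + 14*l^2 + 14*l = -270*b^3 + 807*b^2 - 238*b + l^2*(16 - 6*b) + l*(84*b^2 - 239*b + 40) + 16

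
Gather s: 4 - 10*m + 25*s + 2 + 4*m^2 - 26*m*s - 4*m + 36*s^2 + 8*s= 4*m^2 - 14*m + 36*s^2 + s*(33 - 26*m) + 6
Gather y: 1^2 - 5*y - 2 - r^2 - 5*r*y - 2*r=-r^2 - 2*r + y*(-5*r - 5) - 1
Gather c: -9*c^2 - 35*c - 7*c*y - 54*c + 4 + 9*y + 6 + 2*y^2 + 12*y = -9*c^2 + c*(-7*y - 89) + 2*y^2 + 21*y + 10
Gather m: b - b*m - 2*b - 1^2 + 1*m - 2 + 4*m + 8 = -b + m*(5 - b) + 5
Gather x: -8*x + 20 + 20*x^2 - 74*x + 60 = 20*x^2 - 82*x + 80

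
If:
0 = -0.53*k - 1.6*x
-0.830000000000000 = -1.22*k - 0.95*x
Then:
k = 0.92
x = -0.30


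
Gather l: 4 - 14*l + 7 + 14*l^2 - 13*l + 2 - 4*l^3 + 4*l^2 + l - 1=-4*l^3 + 18*l^2 - 26*l + 12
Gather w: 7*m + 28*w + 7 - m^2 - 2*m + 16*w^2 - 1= -m^2 + 5*m + 16*w^2 + 28*w + 6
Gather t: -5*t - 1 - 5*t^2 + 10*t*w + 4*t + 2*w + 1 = -5*t^2 + t*(10*w - 1) + 2*w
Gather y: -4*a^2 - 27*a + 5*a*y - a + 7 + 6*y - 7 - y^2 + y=-4*a^2 - 28*a - y^2 + y*(5*a + 7)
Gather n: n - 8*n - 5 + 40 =35 - 7*n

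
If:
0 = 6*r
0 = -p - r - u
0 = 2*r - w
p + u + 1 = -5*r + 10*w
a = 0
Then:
No Solution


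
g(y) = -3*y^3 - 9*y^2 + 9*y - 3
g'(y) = -9*y^2 - 18*y + 9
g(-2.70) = -33.86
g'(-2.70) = -8.01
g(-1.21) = -21.75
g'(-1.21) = 17.60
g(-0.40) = -7.85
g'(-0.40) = 14.76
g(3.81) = -265.27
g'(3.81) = -190.22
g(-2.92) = -31.33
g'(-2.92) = -15.18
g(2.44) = -78.20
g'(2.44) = -88.50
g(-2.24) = -34.60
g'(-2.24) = 4.16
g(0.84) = -3.57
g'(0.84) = -12.47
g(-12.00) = 3777.00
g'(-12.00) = -1071.00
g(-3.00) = -30.00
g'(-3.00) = -18.00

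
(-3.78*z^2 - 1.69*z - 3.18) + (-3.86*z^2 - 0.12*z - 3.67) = -7.64*z^2 - 1.81*z - 6.85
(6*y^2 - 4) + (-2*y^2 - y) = 4*y^2 - y - 4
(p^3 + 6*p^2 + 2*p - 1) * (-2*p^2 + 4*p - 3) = -2*p^5 - 8*p^4 + 17*p^3 - 8*p^2 - 10*p + 3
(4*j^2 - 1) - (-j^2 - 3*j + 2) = 5*j^2 + 3*j - 3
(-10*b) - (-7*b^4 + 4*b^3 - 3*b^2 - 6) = 7*b^4 - 4*b^3 + 3*b^2 - 10*b + 6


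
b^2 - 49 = (b - 7)*(b + 7)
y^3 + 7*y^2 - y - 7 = (y - 1)*(y + 1)*(y + 7)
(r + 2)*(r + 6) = r^2 + 8*r + 12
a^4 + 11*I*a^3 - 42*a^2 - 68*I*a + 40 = (a + 2*I)^3*(a + 5*I)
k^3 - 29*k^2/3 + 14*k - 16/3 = (k - 8)*(k - 1)*(k - 2/3)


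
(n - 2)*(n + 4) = n^2 + 2*n - 8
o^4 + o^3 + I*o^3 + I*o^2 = o^2*(o + 1)*(o + I)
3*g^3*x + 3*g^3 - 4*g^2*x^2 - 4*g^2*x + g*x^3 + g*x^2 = (-3*g + x)*(-g + x)*(g*x + g)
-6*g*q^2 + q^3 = q^2*(-6*g + q)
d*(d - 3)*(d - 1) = d^3 - 4*d^2 + 3*d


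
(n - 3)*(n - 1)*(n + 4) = n^3 - 13*n + 12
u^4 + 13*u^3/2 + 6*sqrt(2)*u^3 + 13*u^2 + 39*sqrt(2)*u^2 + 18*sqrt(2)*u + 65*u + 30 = (u + 1/2)*(u + 6)*(u + sqrt(2))*(u + 5*sqrt(2))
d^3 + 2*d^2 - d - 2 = (d - 1)*(d + 1)*(d + 2)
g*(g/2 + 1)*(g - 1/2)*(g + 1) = g^4/2 + 5*g^3/4 + g^2/4 - g/2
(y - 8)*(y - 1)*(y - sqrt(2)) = y^3 - 9*y^2 - sqrt(2)*y^2 + 8*y + 9*sqrt(2)*y - 8*sqrt(2)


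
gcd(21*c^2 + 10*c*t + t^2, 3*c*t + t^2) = 3*c + t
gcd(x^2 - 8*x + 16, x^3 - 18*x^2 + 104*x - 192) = x - 4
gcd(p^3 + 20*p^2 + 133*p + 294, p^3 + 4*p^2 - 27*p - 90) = p + 6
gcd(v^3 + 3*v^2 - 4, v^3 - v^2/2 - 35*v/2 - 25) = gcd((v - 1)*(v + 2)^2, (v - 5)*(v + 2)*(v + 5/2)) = v + 2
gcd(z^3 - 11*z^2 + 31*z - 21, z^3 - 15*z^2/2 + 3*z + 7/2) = z^2 - 8*z + 7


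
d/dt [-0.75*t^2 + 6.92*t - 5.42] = 6.92 - 1.5*t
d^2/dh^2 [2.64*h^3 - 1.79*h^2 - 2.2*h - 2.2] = 15.84*h - 3.58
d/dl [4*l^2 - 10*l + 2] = 8*l - 10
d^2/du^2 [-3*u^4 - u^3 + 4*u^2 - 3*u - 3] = -36*u^2 - 6*u + 8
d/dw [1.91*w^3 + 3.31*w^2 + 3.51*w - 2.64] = 5.73*w^2 + 6.62*w + 3.51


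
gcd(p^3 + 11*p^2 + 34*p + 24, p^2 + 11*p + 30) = p + 6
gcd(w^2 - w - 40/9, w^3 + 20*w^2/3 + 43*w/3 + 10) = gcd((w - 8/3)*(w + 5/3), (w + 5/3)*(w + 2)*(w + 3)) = w + 5/3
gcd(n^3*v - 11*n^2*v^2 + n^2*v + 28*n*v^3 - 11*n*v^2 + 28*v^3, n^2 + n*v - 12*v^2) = 1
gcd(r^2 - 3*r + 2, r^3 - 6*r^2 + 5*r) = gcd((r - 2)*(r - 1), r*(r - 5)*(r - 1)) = r - 1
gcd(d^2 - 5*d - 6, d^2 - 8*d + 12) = d - 6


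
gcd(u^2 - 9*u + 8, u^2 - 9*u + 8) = u^2 - 9*u + 8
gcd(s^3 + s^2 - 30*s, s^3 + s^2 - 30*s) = s^3 + s^2 - 30*s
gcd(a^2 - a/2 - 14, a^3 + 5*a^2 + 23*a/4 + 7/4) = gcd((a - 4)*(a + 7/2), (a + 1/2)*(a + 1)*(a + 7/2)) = a + 7/2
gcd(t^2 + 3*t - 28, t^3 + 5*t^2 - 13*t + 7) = t + 7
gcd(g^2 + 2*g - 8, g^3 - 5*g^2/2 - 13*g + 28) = g - 2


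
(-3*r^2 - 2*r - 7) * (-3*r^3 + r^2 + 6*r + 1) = 9*r^5 + 3*r^4 + r^3 - 22*r^2 - 44*r - 7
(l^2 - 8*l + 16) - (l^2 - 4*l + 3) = 13 - 4*l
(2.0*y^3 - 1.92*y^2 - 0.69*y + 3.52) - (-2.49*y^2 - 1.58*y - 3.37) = 2.0*y^3 + 0.57*y^2 + 0.89*y + 6.89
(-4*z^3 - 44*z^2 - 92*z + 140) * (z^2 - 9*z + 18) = -4*z^5 - 8*z^4 + 232*z^3 + 176*z^2 - 2916*z + 2520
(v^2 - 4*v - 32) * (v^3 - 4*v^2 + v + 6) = v^5 - 8*v^4 - 15*v^3 + 130*v^2 - 56*v - 192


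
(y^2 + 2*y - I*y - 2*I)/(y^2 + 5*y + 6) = (y - I)/(y + 3)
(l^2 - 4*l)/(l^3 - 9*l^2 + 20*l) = 1/(l - 5)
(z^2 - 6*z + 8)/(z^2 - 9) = (z^2 - 6*z + 8)/(z^2 - 9)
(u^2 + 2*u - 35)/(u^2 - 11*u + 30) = (u + 7)/(u - 6)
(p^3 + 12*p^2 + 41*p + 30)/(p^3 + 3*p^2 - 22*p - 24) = (p + 5)/(p - 4)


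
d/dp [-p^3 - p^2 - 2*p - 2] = -3*p^2 - 2*p - 2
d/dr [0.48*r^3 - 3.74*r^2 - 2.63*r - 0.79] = 1.44*r^2 - 7.48*r - 2.63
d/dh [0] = 0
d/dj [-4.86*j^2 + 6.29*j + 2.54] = 6.29 - 9.72*j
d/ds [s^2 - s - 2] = 2*s - 1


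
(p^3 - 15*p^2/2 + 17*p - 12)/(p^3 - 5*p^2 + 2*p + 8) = (p - 3/2)/(p + 1)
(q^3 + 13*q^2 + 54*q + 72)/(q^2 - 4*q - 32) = (q^2 + 9*q + 18)/(q - 8)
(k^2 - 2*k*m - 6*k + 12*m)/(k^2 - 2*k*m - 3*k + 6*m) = (k - 6)/(k - 3)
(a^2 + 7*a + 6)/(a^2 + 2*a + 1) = (a + 6)/(a + 1)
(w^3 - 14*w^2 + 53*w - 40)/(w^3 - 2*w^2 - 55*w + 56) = (w - 5)/(w + 7)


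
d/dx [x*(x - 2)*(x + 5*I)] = 3*x^2 + x*(-4 + 10*I) - 10*I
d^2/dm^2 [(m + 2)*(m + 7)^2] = 6*m + 32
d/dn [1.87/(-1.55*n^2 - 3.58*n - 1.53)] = (5.797*n + 6.6946)/(1.55*n^2 + 3.58*n + 1.53)^2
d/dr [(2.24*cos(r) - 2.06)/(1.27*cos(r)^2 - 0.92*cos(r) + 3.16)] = (2.8448*cos(r)^2 - 5.2324*cos(r) - 5.1832)*sin(r)/(1.6129*cos(r)^4 - 2.3368*cos(r)^3 + 8.8728*cos(r)^2 - 5.8144*cos(r) + 9.9856)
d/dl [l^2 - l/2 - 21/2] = 2*l - 1/2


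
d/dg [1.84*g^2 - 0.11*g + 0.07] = 3.68*g - 0.11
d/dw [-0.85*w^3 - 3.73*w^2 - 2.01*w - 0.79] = -2.55*w^2 - 7.46*w - 2.01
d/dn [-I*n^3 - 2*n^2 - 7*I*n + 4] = -3*I*n^2 - 4*n - 7*I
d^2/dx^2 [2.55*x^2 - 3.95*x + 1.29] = 5.10000000000000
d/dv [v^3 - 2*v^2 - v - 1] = 3*v^2 - 4*v - 1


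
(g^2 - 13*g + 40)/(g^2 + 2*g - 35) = (g - 8)/(g + 7)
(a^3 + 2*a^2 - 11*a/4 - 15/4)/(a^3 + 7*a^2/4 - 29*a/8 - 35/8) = 2*(2*a - 3)/(4*a - 7)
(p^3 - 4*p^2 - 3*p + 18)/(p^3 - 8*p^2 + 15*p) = (p^2 - p - 6)/(p*(p - 5))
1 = 1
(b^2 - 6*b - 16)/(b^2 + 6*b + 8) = (b - 8)/(b + 4)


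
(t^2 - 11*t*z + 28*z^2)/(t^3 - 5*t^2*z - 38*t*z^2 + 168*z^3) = 1/(t + 6*z)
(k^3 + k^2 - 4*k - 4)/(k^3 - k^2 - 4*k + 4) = (k + 1)/(k - 1)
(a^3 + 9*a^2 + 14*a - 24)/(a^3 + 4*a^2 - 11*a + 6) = (a + 4)/(a - 1)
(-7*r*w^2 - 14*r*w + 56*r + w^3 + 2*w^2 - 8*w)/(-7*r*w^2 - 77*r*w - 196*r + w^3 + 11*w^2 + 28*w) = (w - 2)/(w + 7)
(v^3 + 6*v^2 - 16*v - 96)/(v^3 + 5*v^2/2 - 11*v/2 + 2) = 2*(v^2 + 2*v - 24)/(2*v^2 - 3*v + 1)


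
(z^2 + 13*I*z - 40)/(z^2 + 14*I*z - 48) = (z + 5*I)/(z + 6*I)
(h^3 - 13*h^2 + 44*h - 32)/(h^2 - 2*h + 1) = (h^2 - 12*h + 32)/(h - 1)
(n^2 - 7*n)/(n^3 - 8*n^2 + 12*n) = (n - 7)/(n^2 - 8*n + 12)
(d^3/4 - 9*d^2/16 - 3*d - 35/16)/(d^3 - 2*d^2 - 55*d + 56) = (4*d^3 - 9*d^2 - 48*d - 35)/(16*(d^3 - 2*d^2 - 55*d + 56))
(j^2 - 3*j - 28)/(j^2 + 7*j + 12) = (j - 7)/(j + 3)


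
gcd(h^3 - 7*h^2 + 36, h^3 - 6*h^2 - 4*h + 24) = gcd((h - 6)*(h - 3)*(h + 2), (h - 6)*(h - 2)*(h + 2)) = h^2 - 4*h - 12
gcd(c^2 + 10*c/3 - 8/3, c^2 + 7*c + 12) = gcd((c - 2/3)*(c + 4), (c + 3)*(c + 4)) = c + 4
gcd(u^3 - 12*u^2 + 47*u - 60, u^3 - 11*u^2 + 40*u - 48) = u^2 - 7*u + 12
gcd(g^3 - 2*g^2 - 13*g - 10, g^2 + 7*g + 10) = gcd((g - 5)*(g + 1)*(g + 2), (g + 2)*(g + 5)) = g + 2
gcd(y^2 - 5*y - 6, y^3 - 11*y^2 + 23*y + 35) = y + 1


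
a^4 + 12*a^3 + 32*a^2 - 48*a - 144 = (a - 2)*(a + 2)*(a + 6)^2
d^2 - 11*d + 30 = (d - 6)*(d - 5)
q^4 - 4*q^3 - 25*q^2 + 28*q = q*(q - 7)*(q - 1)*(q + 4)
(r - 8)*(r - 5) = r^2 - 13*r + 40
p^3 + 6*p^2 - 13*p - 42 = (p - 3)*(p + 2)*(p + 7)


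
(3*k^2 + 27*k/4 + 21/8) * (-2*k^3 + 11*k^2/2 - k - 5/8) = -6*k^5 + 3*k^4 + 231*k^3/8 + 93*k^2/16 - 219*k/32 - 105/64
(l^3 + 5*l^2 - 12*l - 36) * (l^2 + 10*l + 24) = l^5 + 15*l^4 + 62*l^3 - 36*l^2 - 648*l - 864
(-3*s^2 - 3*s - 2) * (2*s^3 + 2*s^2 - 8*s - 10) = -6*s^5 - 12*s^4 + 14*s^3 + 50*s^2 + 46*s + 20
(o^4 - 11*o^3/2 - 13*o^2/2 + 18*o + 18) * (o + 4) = o^5 - 3*o^4/2 - 57*o^3/2 - 8*o^2 + 90*o + 72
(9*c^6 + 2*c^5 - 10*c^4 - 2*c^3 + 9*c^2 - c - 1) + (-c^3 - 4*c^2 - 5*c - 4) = 9*c^6 + 2*c^5 - 10*c^4 - 3*c^3 + 5*c^2 - 6*c - 5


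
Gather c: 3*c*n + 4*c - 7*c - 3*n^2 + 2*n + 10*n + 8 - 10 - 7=c*(3*n - 3) - 3*n^2 + 12*n - 9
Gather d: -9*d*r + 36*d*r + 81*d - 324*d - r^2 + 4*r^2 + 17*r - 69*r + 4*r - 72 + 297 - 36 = d*(27*r - 243) + 3*r^2 - 48*r + 189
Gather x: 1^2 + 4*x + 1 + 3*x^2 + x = 3*x^2 + 5*x + 2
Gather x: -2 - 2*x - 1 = -2*x - 3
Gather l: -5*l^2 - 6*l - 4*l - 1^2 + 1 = -5*l^2 - 10*l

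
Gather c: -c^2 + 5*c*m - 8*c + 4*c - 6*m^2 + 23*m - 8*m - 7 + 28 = -c^2 + c*(5*m - 4) - 6*m^2 + 15*m + 21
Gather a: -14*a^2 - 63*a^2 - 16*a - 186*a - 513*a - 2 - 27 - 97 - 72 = -77*a^2 - 715*a - 198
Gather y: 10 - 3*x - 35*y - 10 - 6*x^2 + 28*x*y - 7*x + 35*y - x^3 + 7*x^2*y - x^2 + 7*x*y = -x^3 - 7*x^2 - 10*x + y*(7*x^2 + 35*x)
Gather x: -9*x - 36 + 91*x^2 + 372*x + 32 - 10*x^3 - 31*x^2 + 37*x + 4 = -10*x^3 + 60*x^2 + 400*x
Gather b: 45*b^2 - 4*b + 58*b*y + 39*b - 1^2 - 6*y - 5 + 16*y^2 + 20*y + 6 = 45*b^2 + b*(58*y + 35) + 16*y^2 + 14*y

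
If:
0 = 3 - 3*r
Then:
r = 1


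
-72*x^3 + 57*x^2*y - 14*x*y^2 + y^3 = (-8*x + y)*(-3*x + y)^2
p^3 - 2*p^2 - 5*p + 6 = (p - 3)*(p - 1)*(p + 2)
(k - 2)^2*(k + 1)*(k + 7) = k^4 + 4*k^3 - 21*k^2 + 4*k + 28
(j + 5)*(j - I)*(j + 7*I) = j^3 + 5*j^2 + 6*I*j^2 + 7*j + 30*I*j + 35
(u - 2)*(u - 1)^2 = u^3 - 4*u^2 + 5*u - 2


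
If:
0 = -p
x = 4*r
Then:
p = 0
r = x/4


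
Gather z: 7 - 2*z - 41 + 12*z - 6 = 10*z - 40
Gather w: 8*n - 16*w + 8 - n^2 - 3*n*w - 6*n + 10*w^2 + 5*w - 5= -n^2 + 2*n + 10*w^2 + w*(-3*n - 11) + 3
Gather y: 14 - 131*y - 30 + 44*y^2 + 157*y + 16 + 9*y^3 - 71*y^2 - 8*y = 9*y^3 - 27*y^2 + 18*y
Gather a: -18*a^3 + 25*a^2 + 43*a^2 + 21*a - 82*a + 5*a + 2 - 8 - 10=-18*a^3 + 68*a^2 - 56*a - 16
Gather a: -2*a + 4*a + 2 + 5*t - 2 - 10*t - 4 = 2*a - 5*t - 4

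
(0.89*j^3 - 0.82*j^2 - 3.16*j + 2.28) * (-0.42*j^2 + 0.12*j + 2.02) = -0.3738*j^5 + 0.4512*j^4 + 3.0266*j^3 - 2.9932*j^2 - 6.1096*j + 4.6056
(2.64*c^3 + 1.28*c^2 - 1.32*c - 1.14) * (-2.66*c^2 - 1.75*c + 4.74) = -7.0224*c^5 - 8.0248*c^4 + 13.7848*c^3 + 11.4096*c^2 - 4.2618*c - 5.4036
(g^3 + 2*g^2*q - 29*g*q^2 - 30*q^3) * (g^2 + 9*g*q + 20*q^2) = g^5 + 11*g^4*q + 9*g^3*q^2 - 251*g^2*q^3 - 850*g*q^4 - 600*q^5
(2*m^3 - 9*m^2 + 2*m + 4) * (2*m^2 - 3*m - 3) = 4*m^5 - 24*m^4 + 25*m^3 + 29*m^2 - 18*m - 12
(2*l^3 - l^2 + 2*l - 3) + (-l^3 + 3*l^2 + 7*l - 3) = l^3 + 2*l^2 + 9*l - 6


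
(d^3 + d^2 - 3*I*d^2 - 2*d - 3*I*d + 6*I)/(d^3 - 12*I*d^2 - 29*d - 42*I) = (d^3 + d^2*(1 - 3*I) - d*(2 + 3*I) + 6*I)/(d^3 - 12*I*d^2 - 29*d - 42*I)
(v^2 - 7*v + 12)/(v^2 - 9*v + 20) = (v - 3)/(v - 5)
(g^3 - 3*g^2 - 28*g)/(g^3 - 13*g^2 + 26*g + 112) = g*(g + 4)/(g^2 - 6*g - 16)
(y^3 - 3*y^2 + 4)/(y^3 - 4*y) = (y^2 - y - 2)/(y*(y + 2))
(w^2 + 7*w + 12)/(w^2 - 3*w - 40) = (w^2 + 7*w + 12)/(w^2 - 3*w - 40)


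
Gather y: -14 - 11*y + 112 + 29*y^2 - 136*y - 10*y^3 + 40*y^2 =-10*y^3 + 69*y^2 - 147*y + 98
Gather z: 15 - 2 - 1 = 12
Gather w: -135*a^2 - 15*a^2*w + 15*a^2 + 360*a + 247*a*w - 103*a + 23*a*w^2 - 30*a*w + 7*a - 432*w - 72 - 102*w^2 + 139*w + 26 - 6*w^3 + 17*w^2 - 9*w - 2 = -120*a^2 + 264*a - 6*w^3 + w^2*(23*a - 85) + w*(-15*a^2 + 217*a - 302) - 48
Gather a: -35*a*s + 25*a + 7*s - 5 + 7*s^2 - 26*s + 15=a*(25 - 35*s) + 7*s^2 - 19*s + 10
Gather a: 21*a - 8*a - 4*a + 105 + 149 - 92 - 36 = 9*a + 126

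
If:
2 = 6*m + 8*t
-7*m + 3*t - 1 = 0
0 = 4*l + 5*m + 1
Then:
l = -8/37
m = -1/37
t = 10/37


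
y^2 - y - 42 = (y - 7)*(y + 6)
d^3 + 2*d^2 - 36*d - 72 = (d - 6)*(d + 2)*(d + 6)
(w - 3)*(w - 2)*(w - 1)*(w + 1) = w^4 - 5*w^3 + 5*w^2 + 5*w - 6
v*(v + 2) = v^2 + 2*v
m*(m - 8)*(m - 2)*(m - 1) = m^4 - 11*m^3 + 26*m^2 - 16*m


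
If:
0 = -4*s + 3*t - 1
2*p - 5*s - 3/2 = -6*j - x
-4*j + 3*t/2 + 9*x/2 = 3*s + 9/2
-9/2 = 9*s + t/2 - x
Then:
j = 255*x/232 - 51/58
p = 253/116 - 821*x/232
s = 3*x/29 - 14/29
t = 4*x/29 - 9/29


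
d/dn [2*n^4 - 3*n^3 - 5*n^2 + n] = 8*n^3 - 9*n^2 - 10*n + 1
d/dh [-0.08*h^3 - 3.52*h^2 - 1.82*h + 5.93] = -0.24*h^2 - 7.04*h - 1.82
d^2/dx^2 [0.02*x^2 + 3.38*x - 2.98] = 0.0400000000000000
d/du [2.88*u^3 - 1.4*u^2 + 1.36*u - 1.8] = 8.64*u^2 - 2.8*u + 1.36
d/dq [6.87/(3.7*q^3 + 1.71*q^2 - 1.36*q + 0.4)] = (-76.257*q^2 - 23.4954*q + 9.3432)/(3.7*q^3 + 1.71*q^2 - 1.36*q + 0.4)^2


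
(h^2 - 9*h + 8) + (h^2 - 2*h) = 2*h^2 - 11*h + 8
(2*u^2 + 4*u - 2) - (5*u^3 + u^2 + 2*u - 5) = -5*u^3 + u^2 + 2*u + 3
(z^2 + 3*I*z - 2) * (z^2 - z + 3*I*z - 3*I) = z^4 - z^3 + 6*I*z^3 - 11*z^2 - 6*I*z^2 + 11*z - 6*I*z + 6*I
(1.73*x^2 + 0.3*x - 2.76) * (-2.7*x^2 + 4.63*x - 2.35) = -4.671*x^4 + 7.1999*x^3 + 4.7755*x^2 - 13.4838*x + 6.486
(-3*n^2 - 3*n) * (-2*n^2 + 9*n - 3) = 6*n^4 - 21*n^3 - 18*n^2 + 9*n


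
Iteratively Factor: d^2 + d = (d)*(d + 1)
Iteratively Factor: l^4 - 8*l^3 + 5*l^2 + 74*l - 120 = (l - 5)*(l^3 - 3*l^2 - 10*l + 24) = (l - 5)*(l - 4)*(l^2 + l - 6) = (l - 5)*(l - 4)*(l + 3)*(l - 2)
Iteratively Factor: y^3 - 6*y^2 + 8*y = (y - 2)*(y^2 - 4*y) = (y - 4)*(y - 2)*(y)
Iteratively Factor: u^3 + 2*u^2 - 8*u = (u)*(u^2 + 2*u - 8) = u*(u + 4)*(u - 2)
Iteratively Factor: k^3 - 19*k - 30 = (k + 2)*(k^2 - 2*k - 15) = (k - 5)*(k + 2)*(k + 3)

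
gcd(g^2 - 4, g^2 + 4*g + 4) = g + 2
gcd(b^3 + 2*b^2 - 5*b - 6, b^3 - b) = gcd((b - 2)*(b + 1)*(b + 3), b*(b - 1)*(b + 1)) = b + 1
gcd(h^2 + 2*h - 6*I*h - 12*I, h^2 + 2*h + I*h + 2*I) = h + 2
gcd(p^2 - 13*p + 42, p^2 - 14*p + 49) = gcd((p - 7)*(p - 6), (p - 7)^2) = p - 7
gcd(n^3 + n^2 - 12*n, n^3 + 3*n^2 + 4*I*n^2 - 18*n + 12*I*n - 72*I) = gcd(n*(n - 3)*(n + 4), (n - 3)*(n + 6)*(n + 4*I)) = n - 3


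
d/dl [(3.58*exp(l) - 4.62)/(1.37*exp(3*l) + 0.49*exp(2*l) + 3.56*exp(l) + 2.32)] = (-9.8092*exp(3*l) + 17.234*exp(2*l) + 4.5276*exp(l) + 24.7528)*exp(l)/(1.8769*exp(6*l) + 1.3426*exp(5*l) + 9.9945*exp(4*l) + 9.8456*exp(3*l) + 14.9472*exp(2*l) + 16.5184*exp(l) + 5.3824)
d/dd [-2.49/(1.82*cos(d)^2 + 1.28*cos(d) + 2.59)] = -(9.0636*cos(d) + 3.1872)*sin(d)/(1.82*cos(d)^2 + 1.28*cos(d) + 2.59)^2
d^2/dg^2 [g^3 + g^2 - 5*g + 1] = 6*g + 2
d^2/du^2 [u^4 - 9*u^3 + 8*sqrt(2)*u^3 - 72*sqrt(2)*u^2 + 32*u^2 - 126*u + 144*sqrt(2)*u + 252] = 12*u^2 - 54*u + 48*sqrt(2)*u - 144*sqrt(2) + 64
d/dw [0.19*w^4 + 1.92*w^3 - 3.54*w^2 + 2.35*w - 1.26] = 0.76*w^3 + 5.76*w^2 - 7.08*w + 2.35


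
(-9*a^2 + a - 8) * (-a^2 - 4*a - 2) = 9*a^4 + 35*a^3 + 22*a^2 + 30*a + 16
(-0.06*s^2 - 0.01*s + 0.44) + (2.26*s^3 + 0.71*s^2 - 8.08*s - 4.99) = 2.26*s^3 + 0.65*s^2 - 8.09*s - 4.55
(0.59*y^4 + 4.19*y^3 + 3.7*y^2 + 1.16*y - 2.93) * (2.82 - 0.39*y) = -0.2301*y^5 + 0.0296999999999996*y^4 + 10.3728*y^3 + 9.9816*y^2 + 4.4139*y - 8.2626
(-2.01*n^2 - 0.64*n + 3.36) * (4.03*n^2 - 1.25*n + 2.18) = -8.1003*n^4 - 0.0667000000000004*n^3 + 9.959*n^2 - 5.5952*n + 7.3248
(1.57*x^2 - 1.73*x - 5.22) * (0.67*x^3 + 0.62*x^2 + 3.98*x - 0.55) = 1.0519*x^5 - 0.1857*x^4 + 1.6786*x^3 - 10.9853*x^2 - 19.8241*x + 2.871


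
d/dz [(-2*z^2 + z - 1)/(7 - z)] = 2*(z^2 - 14*z + 3)/(z^2 - 14*z + 49)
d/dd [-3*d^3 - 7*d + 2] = -9*d^2 - 7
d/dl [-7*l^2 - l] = -14*l - 1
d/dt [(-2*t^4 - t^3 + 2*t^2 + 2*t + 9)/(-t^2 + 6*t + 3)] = (4*t^5 - 35*t^4 - 36*t^3 + 5*t^2 + 30*t - 48)/(t^4 - 12*t^3 + 30*t^2 + 36*t + 9)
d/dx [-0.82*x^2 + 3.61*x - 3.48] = 3.61 - 1.64*x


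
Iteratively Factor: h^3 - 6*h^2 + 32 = (h - 4)*(h^2 - 2*h - 8) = (h - 4)^2*(h + 2)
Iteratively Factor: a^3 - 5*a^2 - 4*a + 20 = (a - 2)*(a^2 - 3*a - 10) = (a - 2)*(a + 2)*(a - 5)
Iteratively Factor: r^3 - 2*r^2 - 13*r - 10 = (r + 2)*(r^2 - 4*r - 5) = (r + 1)*(r + 2)*(r - 5)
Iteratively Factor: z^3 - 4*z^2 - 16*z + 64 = (z - 4)*(z^2 - 16) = (z - 4)*(z + 4)*(z - 4)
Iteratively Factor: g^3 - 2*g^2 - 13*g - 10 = (g - 5)*(g^2 + 3*g + 2) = (g - 5)*(g + 2)*(g + 1)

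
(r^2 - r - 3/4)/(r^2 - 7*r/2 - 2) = (r - 3/2)/(r - 4)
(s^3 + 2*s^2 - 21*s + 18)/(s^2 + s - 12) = (s^2 + 5*s - 6)/(s + 4)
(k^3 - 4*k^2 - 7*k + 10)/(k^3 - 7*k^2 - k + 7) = (k^2 - 3*k - 10)/(k^2 - 6*k - 7)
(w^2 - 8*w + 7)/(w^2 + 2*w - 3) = (w - 7)/(w + 3)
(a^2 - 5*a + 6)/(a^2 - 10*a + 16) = (a - 3)/(a - 8)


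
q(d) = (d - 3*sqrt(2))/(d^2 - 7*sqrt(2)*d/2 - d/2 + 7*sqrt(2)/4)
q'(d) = (d - 3*sqrt(2))*(-2*d + 1/2 + 7*sqrt(2)/2)/(d^2 - 7*sqrt(2)*d/2 - d/2 + 7*sqrt(2)/4)^2 + 1/(d^2 - 7*sqrt(2)*d/2 - d/2 + 7*sqrt(2)/4)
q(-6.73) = -0.13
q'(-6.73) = -0.02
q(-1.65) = -0.42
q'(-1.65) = -0.19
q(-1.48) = -0.45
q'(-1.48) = -0.22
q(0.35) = -5.64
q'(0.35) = -37.39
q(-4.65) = -0.18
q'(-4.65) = -0.03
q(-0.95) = -0.61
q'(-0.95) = -0.40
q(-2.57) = -0.30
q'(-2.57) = -0.09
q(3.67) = 0.14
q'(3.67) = -0.18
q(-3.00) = -0.26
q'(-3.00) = -0.07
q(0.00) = -1.71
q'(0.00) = -3.37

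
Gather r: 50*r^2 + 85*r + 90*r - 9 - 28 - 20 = 50*r^2 + 175*r - 57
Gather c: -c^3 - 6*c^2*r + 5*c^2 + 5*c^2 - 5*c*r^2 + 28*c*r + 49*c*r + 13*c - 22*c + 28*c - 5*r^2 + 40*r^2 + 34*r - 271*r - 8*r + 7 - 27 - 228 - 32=-c^3 + c^2*(10 - 6*r) + c*(-5*r^2 + 77*r + 19) + 35*r^2 - 245*r - 280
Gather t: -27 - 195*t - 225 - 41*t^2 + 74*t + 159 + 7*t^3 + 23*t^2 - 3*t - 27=7*t^3 - 18*t^2 - 124*t - 120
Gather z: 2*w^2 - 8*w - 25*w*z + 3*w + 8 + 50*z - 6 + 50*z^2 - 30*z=2*w^2 - 5*w + 50*z^2 + z*(20 - 25*w) + 2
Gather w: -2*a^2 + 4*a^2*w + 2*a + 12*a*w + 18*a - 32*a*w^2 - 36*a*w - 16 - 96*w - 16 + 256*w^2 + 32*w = -2*a^2 + 20*a + w^2*(256 - 32*a) + w*(4*a^2 - 24*a - 64) - 32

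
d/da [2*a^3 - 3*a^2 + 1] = 6*a*(a - 1)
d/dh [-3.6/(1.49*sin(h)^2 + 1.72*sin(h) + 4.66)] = (10.728*sin(h) + 6.192)*cos(h)/(1.49*sin(h)^2 + 1.72*sin(h) + 4.66)^2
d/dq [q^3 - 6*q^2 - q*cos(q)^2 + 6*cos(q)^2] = 3*q^2 + q*sin(2*q) - 12*q - 6*sin(2*q) - cos(q)^2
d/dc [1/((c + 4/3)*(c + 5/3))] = 81*(-2*c - 3)/(81*c^4 + 486*c^3 + 1089*c^2 + 1080*c + 400)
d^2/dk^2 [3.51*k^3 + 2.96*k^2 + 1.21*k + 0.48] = 21.06*k + 5.92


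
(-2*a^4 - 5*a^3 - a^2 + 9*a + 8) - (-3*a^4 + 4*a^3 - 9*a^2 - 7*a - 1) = a^4 - 9*a^3 + 8*a^2 + 16*a + 9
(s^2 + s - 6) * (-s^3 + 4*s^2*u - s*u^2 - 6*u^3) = -s^5 + 4*s^4*u - s^4 - s^3*u^2 + 4*s^3*u + 6*s^3 - 6*s^2*u^3 - s^2*u^2 - 24*s^2*u - 6*s*u^3 + 6*s*u^2 + 36*u^3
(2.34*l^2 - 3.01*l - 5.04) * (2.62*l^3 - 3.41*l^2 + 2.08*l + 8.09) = 6.1308*l^5 - 15.8656*l^4 + 1.9265*l^3 + 29.8562*l^2 - 34.8341*l - 40.7736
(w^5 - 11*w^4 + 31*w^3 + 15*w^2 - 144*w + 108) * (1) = w^5 - 11*w^4 + 31*w^3 + 15*w^2 - 144*w + 108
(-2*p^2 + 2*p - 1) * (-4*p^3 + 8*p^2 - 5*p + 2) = 8*p^5 - 24*p^4 + 30*p^3 - 22*p^2 + 9*p - 2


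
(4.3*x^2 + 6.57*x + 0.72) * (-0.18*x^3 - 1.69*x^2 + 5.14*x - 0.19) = -0.774*x^5 - 8.4496*x^4 + 10.8691*x^3 + 31.736*x^2 + 2.4525*x - 0.1368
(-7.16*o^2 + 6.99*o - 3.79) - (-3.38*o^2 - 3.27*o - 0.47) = -3.78*o^2 + 10.26*o - 3.32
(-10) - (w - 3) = -w - 7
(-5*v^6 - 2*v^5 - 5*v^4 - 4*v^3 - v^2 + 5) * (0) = 0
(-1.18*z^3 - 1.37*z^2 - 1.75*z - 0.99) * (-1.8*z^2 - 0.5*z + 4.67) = 2.124*z^5 + 3.056*z^4 - 1.6756*z^3 - 3.7409*z^2 - 7.6775*z - 4.6233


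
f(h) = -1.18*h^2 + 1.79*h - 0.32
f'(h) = 1.79 - 2.36*h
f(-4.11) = -27.61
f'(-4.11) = 11.49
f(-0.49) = -1.48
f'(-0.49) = 2.95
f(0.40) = 0.21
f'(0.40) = 0.85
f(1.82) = -0.97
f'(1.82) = -2.51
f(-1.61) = -6.26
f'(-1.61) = 5.59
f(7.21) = -48.76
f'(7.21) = -15.23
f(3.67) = -9.64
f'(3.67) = -6.87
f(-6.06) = -54.50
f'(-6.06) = 16.09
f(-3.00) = -16.31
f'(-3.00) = 8.87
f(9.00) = -79.79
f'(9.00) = -19.45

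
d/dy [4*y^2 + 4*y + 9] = 8*y + 4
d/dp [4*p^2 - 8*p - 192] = 8*p - 8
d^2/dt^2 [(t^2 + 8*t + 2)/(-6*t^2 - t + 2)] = 4*(-141*t^3 - 126*t^2 - 162*t - 23)/(216*t^6 + 108*t^5 - 198*t^4 - 71*t^3 + 66*t^2 + 12*t - 8)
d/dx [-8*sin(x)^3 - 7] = -24*sin(x)^2*cos(x)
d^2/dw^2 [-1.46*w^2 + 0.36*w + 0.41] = -2.92000000000000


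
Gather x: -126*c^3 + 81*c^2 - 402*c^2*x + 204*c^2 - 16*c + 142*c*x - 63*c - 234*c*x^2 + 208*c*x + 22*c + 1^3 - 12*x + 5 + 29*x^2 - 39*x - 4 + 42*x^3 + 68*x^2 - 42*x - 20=-126*c^3 + 285*c^2 - 57*c + 42*x^3 + x^2*(97 - 234*c) + x*(-402*c^2 + 350*c - 93) - 18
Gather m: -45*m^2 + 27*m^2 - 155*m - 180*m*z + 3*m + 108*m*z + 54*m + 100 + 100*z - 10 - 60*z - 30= -18*m^2 + m*(-72*z - 98) + 40*z + 60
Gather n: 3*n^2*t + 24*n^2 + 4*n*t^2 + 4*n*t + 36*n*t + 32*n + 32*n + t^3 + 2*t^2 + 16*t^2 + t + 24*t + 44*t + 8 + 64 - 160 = n^2*(3*t + 24) + n*(4*t^2 + 40*t + 64) + t^3 + 18*t^2 + 69*t - 88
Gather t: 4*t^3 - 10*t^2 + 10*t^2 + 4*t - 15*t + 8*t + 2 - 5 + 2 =4*t^3 - 3*t - 1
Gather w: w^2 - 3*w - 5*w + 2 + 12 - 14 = w^2 - 8*w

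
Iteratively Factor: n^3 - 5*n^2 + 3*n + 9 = (n - 3)*(n^2 - 2*n - 3) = (n - 3)^2*(n + 1)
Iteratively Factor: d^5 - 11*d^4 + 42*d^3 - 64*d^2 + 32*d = (d - 2)*(d^4 - 9*d^3 + 24*d^2 - 16*d) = (d - 2)*(d - 1)*(d^3 - 8*d^2 + 16*d) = (d - 4)*(d - 2)*(d - 1)*(d^2 - 4*d) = d*(d - 4)*(d - 2)*(d - 1)*(d - 4)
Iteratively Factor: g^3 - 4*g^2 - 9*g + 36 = (g - 4)*(g^2 - 9) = (g - 4)*(g - 3)*(g + 3)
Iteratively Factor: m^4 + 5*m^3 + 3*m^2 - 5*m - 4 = (m + 1)*(m^3 + 4*m^2 - m - 4) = (m - 1)*(m + 1)*(m^2 + 5*m + 4) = (m - 1)*(m + 1)*(m + 4)*(m + 1)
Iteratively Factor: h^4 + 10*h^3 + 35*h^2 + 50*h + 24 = (h + 4)*(h^3 + 6*h^2 + 11*h + 6) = (h + 1)*(h + 4)*(h^2 + 5*h + 6) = (h + 1)*(h + 2)*(h + 4)*(h + 3)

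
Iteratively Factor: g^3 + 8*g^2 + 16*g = (g + 4)*(g^2 + 4*g) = g*(g + 4)*(g + 4)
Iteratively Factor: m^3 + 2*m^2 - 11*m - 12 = (m + 1)*(m^2 + m - 12) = (m + 1)*(m + 4)*(m - 3)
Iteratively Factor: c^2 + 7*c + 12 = (c + 3)*(c + 4)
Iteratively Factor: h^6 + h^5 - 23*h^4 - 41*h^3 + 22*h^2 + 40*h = (h - 1)*(h^5 + 2*h^4 - 21*h^3 - 62*h^2 - 40*h) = (h - 1)*(h + 1)*(h^4 + h^3 - 22*h^2 - 40*h) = (h - 5)*(h - 1)*(h + 1)*(h^3 + 6*h^2 + 8*h) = h*(h - 5)*(h - 1)*(h + 1)*(h^2 + 6*h + 8) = h*(h - 5)*(h - 1)*(h + 1)*(h + 2)*(h + 4)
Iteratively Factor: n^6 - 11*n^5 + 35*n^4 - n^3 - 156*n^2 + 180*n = (n - 3)*(n^5 - 8*n^4 + 11*n^3 + 32*n^2 - 60*n) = (n - 3)^2*(n^4 - 5*n^3 - 4*n^2 + 20*n) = (n - 5)*(n - 3)^2*(n^3 - 4*n) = n*(n - 5)*(n - 3)^2*(n^2 - 4) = n*(n - 5)*(n - 3)^2*(n + 2)*(n - 2)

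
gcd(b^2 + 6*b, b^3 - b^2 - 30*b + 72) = b + 6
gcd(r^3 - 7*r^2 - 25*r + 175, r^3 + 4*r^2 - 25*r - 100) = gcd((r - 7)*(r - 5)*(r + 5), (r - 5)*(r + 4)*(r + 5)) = r^2 - 25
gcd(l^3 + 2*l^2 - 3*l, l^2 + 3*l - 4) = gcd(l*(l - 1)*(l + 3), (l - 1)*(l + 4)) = l - 1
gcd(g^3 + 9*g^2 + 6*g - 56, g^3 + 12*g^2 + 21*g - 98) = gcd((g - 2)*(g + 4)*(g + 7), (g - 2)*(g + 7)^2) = g^2 + 5*g - 14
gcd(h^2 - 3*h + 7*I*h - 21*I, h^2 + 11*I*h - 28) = h + 7*I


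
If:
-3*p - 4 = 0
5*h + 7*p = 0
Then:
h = 28/15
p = -4/3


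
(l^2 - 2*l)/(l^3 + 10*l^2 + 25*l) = (l - 2)/(l^2 + 10*l + 25)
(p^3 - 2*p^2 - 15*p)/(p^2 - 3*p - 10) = p*(p + 3)/(p + 2)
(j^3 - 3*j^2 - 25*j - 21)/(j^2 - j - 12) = (j^2 - 6*j - 7)/(j - 4)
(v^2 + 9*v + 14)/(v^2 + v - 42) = (v + 2)/(v - 6)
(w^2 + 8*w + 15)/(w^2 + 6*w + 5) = (w + 3)/(w + 1)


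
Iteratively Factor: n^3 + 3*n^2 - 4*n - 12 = (n + 3)*(n^2 - 4) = (n - 2)*(n + 3)*(n + 2)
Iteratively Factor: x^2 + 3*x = (x + 3)*(x)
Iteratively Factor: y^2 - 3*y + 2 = (y - 1)*(y - 2)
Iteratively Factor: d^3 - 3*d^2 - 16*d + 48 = (d - 4)*(d^2 + d - 12) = (d - 4)*(d + 4)*(d - 3)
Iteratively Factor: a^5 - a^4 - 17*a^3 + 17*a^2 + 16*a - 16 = (a + 1)*(a^4 - 2*a^3 - 15*a^2 + 32*a - 16) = (a - 1)*(a + 1)*(a^3 - a^2 - 16*a + 16) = (a - 1)^2*(a + 1)*(a^2 - 16) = (a - 4)*(a - 1)^2*(a + 1)*(a + 4)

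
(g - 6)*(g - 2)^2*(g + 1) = g^4 - 9*g^3 + 18*g^2 + 4*g - 24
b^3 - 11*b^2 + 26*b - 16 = (b - 8)*(b - 2)*(b - 1)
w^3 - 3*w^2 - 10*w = w*(w - 5)*(w + 2)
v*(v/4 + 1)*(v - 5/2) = v^3/4 + 3*v^2/8 - 5*v/2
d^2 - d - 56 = (d - 8)*(d + 7)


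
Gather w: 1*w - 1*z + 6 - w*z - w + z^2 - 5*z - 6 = -w*z + z^2 - 6*z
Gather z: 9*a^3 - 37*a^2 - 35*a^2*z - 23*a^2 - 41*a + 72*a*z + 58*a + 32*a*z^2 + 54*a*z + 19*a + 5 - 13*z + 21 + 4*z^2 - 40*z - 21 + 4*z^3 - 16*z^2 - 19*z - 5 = 9*a^3 - 60*a^2 + 36*a + 4*z^3 + z^2*(32*a - 12) + z*(-35*a^2 + 126*a - 72)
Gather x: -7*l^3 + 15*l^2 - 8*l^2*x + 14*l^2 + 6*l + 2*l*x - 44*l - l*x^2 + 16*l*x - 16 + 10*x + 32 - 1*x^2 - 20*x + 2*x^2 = -7*l^3 + 29*l^2 - 38*l + x^2*(1 - l) + x*(-8*l^2 + 18*l - 10) + 16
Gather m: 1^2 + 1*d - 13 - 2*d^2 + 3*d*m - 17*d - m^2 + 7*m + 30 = -2*d^2 - 16*d - m^2 + m*(3*d + 7) + 18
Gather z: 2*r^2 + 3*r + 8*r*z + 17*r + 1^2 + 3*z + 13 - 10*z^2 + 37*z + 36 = 2*r^2 + 20*r - 10*z^2 + z*(8*r + 40) + 50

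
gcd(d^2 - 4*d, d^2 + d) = d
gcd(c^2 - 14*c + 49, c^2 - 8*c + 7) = c - 7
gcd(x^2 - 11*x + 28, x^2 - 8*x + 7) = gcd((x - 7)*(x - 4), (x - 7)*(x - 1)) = x - 7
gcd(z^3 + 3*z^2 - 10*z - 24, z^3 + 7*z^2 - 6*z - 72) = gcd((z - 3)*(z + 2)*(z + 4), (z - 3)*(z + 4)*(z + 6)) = z^2 + z - 12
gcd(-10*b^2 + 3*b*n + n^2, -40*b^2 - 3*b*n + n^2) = 5*b + n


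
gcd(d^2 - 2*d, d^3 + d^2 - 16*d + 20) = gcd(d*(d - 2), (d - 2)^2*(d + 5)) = d - 2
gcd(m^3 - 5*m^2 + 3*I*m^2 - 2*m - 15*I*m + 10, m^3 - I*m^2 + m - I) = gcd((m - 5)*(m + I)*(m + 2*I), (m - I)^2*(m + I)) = m + I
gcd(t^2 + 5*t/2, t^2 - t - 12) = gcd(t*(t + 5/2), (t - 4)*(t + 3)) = 1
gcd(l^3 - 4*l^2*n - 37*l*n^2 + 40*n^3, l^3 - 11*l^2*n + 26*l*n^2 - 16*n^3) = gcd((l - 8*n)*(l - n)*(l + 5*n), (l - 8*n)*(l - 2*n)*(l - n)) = l^2 - 9*l*n + 8*n^2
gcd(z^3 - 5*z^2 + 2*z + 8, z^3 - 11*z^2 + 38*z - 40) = z^2 - 6*z + 8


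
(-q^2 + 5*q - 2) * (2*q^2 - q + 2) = -2*q^4 + 11*q^3 - 11*q^2 + 12*q - 4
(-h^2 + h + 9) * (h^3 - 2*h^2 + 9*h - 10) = -h^5 + 3*h^4 - 2*h^3 + h^2 + 71*h - 90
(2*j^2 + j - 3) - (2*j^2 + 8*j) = -7*j - 3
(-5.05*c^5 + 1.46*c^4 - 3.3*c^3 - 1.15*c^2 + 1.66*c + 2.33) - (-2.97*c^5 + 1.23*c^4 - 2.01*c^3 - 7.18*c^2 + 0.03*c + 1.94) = -2.08*c^5 + 0.23*c^4 - 1.29*c^3 + 6.03*c^2 + 1.63*c + 0.39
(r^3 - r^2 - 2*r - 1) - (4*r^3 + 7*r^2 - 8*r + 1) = -3*r^3 - 8*r^2 + 6*r - 2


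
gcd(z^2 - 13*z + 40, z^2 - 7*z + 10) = z - 5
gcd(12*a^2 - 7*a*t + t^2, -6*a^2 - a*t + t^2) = -3*a + t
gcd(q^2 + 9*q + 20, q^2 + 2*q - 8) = q + 4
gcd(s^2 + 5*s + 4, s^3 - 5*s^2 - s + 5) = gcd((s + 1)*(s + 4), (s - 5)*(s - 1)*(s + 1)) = s + 1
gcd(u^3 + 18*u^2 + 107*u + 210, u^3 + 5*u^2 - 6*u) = u + 6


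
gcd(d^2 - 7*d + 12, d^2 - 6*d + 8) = d - 4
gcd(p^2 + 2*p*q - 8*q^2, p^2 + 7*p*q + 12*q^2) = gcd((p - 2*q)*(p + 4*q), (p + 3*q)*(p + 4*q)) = p + 4*q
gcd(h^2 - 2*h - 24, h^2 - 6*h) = h - 6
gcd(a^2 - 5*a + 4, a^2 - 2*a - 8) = a - 4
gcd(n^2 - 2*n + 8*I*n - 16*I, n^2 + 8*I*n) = n + 8*I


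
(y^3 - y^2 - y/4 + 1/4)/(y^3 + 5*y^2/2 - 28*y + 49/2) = (4*y^2 - 1)/(2*(2*y^2 + 7*y - 49))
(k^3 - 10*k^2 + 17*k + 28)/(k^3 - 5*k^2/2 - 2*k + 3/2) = 2*(k^2 - 11*k + 28)/(2*k^2 - 7*k + 3)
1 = 1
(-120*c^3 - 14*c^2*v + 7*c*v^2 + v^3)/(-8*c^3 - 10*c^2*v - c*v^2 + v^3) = (30*c^2 + 11*c*v + v^2)/(2*c^2 + 3*c*v + v^2)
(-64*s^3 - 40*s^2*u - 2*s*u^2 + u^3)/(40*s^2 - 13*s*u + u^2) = (-8*s^2 - 6*s*u - u^2)/(5*s - u)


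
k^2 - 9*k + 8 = (k - 8)*(k - 1)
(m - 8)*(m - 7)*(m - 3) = m^3 - 18*m^2 + 101*m - 168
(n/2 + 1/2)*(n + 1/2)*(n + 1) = n^3/2 + 5*n^2/4 + n + 1/4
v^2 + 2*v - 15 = (v - 3)*(v + 5)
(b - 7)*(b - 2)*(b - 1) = b^3 - 10*b^2 + 23*b - 14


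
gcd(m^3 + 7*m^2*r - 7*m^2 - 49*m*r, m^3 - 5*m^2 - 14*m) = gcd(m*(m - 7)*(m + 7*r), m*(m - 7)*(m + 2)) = m^2 - 7*m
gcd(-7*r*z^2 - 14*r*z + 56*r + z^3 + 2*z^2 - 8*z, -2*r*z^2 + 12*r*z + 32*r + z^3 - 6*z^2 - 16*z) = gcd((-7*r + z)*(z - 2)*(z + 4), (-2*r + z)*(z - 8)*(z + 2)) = 1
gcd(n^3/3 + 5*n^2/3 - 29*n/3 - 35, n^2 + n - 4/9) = 1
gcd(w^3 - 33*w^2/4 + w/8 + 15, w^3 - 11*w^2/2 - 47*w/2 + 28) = w - 8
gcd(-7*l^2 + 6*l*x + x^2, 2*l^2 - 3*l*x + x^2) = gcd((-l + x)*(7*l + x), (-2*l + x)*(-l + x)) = -l + x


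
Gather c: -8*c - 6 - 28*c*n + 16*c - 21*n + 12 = c*(8 - 28*n) - 21*n + 6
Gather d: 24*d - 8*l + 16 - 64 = 24*d - 8*l - 48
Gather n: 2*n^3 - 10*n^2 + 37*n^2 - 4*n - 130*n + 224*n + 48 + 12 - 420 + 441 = 2*n^3 + 27*n^2 + 90*n + 81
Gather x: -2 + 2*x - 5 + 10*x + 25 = 12*x + 18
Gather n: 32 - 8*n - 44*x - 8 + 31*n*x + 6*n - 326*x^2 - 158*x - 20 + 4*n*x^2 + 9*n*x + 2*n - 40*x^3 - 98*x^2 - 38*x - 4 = n*(4*x^2 + 40*x) - 40*x^3 - 424*x^2 - 240*x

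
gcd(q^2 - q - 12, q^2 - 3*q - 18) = q + 3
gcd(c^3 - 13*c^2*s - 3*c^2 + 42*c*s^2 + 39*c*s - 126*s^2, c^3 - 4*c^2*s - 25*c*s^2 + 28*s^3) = -c + 7*s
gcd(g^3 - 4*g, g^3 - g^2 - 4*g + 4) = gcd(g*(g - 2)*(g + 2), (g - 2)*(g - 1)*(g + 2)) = g^2 - 4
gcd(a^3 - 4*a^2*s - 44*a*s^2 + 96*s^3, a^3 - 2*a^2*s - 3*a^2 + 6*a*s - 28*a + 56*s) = -a + 2*s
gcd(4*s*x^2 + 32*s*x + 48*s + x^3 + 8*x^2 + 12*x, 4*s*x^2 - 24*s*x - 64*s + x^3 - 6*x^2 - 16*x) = 4*s*x + 8*s + x^2 + 2*x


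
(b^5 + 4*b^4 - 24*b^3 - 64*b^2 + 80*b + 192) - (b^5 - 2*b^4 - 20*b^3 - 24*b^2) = 6*b^4 - 4*b^3 - 40*b^2 + 80*b + 192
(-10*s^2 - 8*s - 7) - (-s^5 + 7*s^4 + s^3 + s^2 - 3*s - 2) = s^5 - 7*s^4 - s^3 - 11*s^2 - 5*s - 5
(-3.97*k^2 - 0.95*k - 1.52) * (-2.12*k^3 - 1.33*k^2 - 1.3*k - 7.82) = 8.4164*k^5 + 7.2941*k^4 + 9.6469*k^3 + 34.302*k^2 + 9.405*k + 11.8864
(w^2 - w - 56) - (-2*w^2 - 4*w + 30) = 3*w^2 + 3*w - 86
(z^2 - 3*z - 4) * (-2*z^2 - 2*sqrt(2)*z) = -2*z^4 - 2*sqrt(2)*z^3 + 6*z^3 + 8*z^2 + 6*sqrt(2)*z^2 + 8*sqrt(2)*z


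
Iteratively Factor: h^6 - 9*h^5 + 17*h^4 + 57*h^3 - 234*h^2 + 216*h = (h - 3)*(h^5 - 6*h^4 - h^3 + 54*h^2 - 72*h) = (h - 3)*(h + 3)*(h^4 - 9*h^3 + 26*h^2 - 24*h) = h*(h - 3)*(h + 3)*(h^3 - 9*h^2 + 26*h - 24) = h*(h - 3)*(h - 2)*(h + 3)*(h^2 - 7*h + 12) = h*(h - 4)*(h - 3)*(h - 2)*(h + 3)*(h - 3)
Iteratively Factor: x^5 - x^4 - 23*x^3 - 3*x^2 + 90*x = (x - 5)*(x^4 + 4*x^3 - 3*x^2 - 18*x) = (x - 5)*(x + 3)*(x^3 + x^2 - 6*x) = (x - 5)*(x + 3)^2*(x^2 - 2*x) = x*(x - 5)*(x + 3)^2*(x - 2)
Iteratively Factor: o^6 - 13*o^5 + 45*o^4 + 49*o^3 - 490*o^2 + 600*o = (o - 2)*(o^5 - 11*o^4 + 23*o^3 + 95*o^2 - 300*o) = (o - 5)*(o - 2)*(o^4 - 6*o^3 - 7*o^2 + 60*o) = (o - 5)*(o - 2)*(o + 3)*(o^3 - 9*o^2 + 20*o) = (o - 5)^2*(o - 2)*(o + 3)*(o^2 - 4*o) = o*(o - 5)^2*(o - 2)*(o + 3)*(o - 4)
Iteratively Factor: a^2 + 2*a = (a)*(a + 2)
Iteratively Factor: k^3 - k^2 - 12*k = (k + 3)*(k^2 - 4*k) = k*(k + 3)*(k - 4)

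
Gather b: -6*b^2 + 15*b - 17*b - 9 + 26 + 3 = -6*b^2 - 2*b + 20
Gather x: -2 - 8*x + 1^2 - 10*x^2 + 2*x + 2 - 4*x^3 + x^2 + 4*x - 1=-4*x^3 - 9*x^2 - 2*x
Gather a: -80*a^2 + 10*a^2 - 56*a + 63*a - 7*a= -70*a^2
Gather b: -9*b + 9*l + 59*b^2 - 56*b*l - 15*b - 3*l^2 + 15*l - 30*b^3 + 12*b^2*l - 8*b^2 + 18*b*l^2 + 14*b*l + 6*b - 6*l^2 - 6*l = -30*b^3 + b^2*(12*l + 51) + b*(18*l^2 - 42*l - 18) - 9*l^2 + 18*l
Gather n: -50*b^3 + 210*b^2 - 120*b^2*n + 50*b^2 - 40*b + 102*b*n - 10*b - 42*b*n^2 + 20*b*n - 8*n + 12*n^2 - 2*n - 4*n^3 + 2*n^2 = -50*b^3 + 260*b^2 - 50*b - 4*n^3 + n^2*(14 - 42*b) + n*(-120*b^2 + 122*b - 10)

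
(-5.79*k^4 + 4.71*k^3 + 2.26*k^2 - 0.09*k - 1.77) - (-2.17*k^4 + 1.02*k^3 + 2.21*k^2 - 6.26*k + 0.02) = -3.62*k^4 + 3.69*k^3 + 0.0499999999999998*k^2 + 6.17*k - 1.79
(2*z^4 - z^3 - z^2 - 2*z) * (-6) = -12*z^4 + 6*z^3 + 6*z^2 + 12*z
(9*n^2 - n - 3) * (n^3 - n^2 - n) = 9*n^5 - 10*n^4 - 11*n^3 + 4*n^2 + 3*n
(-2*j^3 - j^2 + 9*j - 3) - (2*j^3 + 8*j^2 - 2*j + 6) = -4*j^3 - 9*j^2 + 11*j - 9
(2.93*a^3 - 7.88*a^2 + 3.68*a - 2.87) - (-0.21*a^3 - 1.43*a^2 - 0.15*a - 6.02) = 3.14*a^3 - 6.45*a^2 + 3.83*a + 3.15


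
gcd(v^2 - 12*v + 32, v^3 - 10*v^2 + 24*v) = v - 4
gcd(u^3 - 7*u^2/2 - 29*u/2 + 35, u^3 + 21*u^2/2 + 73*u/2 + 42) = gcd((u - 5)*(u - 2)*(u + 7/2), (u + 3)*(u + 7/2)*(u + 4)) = u + 7/2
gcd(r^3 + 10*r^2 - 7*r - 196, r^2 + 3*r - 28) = r^2 + 3*r - 28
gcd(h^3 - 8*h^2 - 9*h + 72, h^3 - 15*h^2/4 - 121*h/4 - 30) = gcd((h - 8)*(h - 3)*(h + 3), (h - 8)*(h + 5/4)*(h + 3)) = h^2 - 5*h - 24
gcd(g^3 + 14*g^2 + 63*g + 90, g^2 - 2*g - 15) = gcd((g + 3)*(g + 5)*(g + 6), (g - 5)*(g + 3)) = g + 3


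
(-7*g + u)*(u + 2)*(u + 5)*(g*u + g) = -7*g^2*u^3 - 56*g^2*u^2 - 119*g^2*u - 70*g^2 + g*u^4 + 8*g*u^3 + 17*g*u^2 + 10*g*u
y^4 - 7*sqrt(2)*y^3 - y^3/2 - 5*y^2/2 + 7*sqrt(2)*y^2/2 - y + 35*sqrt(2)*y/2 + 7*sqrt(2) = (y - 2)*(y + 1/2)*(y + 1)*(y - 7*sqrt(2))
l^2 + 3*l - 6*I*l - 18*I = (l + 3)*(l - 6*I)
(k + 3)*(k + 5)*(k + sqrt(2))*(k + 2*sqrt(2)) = k^4 + 3*sqrt(2)*k^3 + 8*k^3 + 19*k^2 + 24*sqrt(2)*k^2 + 32*k + 45*sqrt(2)*k + 60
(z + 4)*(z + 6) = z^2 + 10*z + 24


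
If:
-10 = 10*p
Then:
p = -1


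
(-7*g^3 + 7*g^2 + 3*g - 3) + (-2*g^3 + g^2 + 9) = -9*g^3 + 8*g^2 + 3*g + 6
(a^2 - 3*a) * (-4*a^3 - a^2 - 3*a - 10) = -4*a^5 + 11*a^4 - a^2 + 30*a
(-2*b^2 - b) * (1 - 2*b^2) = 4*b^4 + 2*b^3 - 2*b^2 - b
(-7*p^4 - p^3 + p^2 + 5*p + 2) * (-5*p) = 35*p^5 + 5*p^4 - 5*p^3 - 25*p^2 - 10*p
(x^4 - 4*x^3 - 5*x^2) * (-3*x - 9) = -3*x^5 + 3*x^4 + 51*x^3 + 45*x^2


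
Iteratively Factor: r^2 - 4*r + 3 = (r - 3)*(r - 1)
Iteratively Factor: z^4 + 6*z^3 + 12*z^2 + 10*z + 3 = (z + 3)*(z^3 + 3*z^2 + 3*z + 1) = (z + 1)*(z + 3)*(z^2 + 2*z + 1) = (z + 1)^2*(z + 3)*(z + 1)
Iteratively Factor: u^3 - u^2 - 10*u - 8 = (u + 1)*(u^2 - 2*u - 8) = (u + 1)*(u + 2)*(u - 4)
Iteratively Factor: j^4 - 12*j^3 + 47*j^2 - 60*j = (j - 4)*(j^3 - 8*j^2 + 15*j) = j*(j - 4)*(j^2 - 8*j + 15) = j*(j - 4)*(j - 3)*(j - 5)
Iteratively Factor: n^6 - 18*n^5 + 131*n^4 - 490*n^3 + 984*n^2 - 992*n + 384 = (n - 2)*(n^5 - 16*n^4 + 99*n^3 - 292*n^2 + 400*n - 192) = (n - 3)*(n - 2)*(n^4 - 13*n^3 + 60*n^2 - 112*n + 64) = (n - 3)*(n - 2)*(n - 1)*(n^3 - 12*n^2 + 48*n - 64) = (n - 4)*(n - 3)*(n - 2)*(n - 1)*(n^2 - 8*n + 16) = (n - 4)^2*(n - 3)*(n - 2)*(n - 1)*(n - 4)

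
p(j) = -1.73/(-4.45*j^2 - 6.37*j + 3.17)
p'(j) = -1.73*(8.9*j + 6.37)/(-4.45*j^2 - 6.37*j + 3.17)^2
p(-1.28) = -0.43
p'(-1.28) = 0.53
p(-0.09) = -0.47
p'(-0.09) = -0.70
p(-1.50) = -0.64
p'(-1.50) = 1.64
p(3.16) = 0.03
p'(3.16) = -0.02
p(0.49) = 1.70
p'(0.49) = -17.85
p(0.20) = -1.01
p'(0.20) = -4.78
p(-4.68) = 0.03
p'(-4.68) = 0.01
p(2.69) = 0.04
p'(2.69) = -0.02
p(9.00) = 0.00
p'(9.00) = -0.00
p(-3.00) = 0.10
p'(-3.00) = 0.11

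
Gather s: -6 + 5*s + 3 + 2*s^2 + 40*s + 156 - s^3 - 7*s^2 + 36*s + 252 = -s^3 - 5*s^2 + 81*s + 405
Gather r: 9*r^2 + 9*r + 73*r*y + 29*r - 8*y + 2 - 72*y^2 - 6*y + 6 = 9*r^2 + r*(73*y + 38) - 72*y^2 - 14*y + 8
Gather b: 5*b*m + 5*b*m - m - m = 10*b*m - 2*m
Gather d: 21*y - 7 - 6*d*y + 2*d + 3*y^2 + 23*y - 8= d*(2 - 6*y) + 3*y^2 + 44*y - 15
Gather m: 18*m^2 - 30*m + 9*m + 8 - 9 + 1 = 18*m^2 - 21*m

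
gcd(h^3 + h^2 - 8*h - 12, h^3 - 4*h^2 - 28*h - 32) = h^2 + 4*h + 4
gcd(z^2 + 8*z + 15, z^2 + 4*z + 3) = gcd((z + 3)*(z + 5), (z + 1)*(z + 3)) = z + 3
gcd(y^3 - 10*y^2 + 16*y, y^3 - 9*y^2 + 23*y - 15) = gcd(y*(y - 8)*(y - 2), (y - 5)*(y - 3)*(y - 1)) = 1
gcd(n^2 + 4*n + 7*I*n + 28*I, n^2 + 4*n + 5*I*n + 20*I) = n + 4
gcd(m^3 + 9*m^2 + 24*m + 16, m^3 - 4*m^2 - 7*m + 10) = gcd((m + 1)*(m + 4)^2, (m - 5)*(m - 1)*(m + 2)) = 1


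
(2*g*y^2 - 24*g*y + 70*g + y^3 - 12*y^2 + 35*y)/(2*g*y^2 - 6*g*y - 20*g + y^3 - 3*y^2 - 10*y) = (y - 7)/(y + 2)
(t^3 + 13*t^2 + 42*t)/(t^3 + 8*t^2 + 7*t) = (t + 6)/(t + 1)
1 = 1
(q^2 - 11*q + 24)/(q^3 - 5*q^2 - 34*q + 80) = (q - 3)/(q^2 + 3*q - 10)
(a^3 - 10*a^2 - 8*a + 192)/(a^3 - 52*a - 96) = (a^2 - 2*a - 24)/(a^2 + 8*a + 12)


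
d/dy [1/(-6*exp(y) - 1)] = 6*exp(y)/(6*exp(y) + 1)^2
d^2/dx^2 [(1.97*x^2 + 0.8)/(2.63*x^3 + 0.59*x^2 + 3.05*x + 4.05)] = (27.252586*x^6 - 1.4210854715202e-14*x^5 - 28.41189*x^4 - 280.99664*x^3 + 11.93019*x^2 - 42.4896*x + 75.68665)/(18.191447*x^9 + 12.242913*x^8 + 66.036144*x^7 + 112.641824*x^6 + 114.28815*x^5 + 215.61729*x^4 + 201.5162*x^3 + 142.0578*x^2 + 150.082875*x + 66.430125)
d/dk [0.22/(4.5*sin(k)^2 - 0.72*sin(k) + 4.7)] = (0.1584 - 1.98*sin(k))*cos(k)/(4.5*sin(k)^2 - 0.72*sin(k) + 4.7)^2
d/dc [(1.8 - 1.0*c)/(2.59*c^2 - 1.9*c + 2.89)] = (2.59*c^2 - 9.324*c + 0.53)/(6.7081*c^4 - 9.842*c^3 + 18.5802*c^2 - 10.982*c + 8.3521)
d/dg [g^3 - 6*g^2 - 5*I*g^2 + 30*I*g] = 3*g^2 - 12*g - 10*I*g + 30*I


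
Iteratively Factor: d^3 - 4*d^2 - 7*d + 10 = (d + 2)*(d^2 - 6*d + 5) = (d - 5)*(d + 2)*(d - 1)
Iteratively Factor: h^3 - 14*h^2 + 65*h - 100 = (h - 5)*(h^2 - 9*h + 20) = (h - 5)*(h - 4)*(h - 5)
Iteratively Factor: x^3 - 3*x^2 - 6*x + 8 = (x - 1)*(x^2 - 2*x - 8) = (x - 1)*(x + 2)*(x - 4)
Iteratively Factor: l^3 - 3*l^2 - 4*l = (l + 1)*(l^2 - 4*l) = (l - 4)*(l + 1)*(l)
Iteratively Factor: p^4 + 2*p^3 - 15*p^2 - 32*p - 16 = (p + 1)*(p^3 + p^2 - 16*p - 16) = (p + 1)^2*(p^2 - 16) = (p + 1)^2*(p + 4)*(p - 4)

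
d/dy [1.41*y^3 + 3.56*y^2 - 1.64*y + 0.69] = 4.23*y^2 + 7.12*y - 1.64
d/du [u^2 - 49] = 2*u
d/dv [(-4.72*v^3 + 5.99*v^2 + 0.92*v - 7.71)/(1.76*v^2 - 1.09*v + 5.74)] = (-8.3072*v^4 + 10.2896*v^3 - 89.4267*v^2 + 95.9044*v - 3.1231)/(3.0976*v^4 - 3.8368*v^3 + 21.3929*v^2 - 12.5132*v + 32.9476)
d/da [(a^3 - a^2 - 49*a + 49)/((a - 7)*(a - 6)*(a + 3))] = (-9*a^2 - 22*a - 129)/(a^4 - 6*a^3 - 27*a^2 + 108*a + 324)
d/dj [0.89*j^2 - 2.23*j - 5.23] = 1.78*j - 2.23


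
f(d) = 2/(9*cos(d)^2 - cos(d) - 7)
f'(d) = 2*(18*sin(d)*cos(d) - sin(d))/(9*cos(d)^2 - cos(d) - 7)^2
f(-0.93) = -0.46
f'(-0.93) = -0.82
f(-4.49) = -0.32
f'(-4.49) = -0.24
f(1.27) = -0.31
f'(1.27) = 0.20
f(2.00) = -0.40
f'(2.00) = -0.61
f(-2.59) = 5.26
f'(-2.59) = 118.47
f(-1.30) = -0.30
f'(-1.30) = -0.17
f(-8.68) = -1.43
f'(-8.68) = 9.85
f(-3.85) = -1.90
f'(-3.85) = -17.30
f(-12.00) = -1.39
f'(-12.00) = 7.39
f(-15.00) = -1.91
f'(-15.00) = 17.44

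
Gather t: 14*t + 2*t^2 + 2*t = 2*t^2 + 16*t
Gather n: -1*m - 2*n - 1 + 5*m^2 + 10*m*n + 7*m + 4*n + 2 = 5*m^2 + 6*m + n*(10*m + 2) + 1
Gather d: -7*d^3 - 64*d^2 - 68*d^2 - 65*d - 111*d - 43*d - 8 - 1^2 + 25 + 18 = -7*d^3 - 132*d^2 - 219*d + 34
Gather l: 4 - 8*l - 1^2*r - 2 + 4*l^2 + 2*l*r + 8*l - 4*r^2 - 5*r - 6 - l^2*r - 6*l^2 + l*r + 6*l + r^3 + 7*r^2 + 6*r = l^2*(-r - 2) + l*(3*r + 6) + r^3 + 3*r^2 - 4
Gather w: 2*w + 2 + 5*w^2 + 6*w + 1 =5*w^2 + 8*w + 3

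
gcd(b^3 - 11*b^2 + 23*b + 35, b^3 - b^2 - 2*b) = b + 1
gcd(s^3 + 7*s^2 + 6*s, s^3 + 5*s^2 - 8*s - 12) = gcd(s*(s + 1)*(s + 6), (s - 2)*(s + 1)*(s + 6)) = s^2 + 7*s + 6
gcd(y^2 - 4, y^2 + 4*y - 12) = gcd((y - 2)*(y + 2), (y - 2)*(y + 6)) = y - 2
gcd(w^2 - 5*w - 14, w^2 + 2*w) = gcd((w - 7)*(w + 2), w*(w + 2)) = w + 2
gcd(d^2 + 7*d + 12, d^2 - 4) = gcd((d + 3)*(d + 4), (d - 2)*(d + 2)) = 1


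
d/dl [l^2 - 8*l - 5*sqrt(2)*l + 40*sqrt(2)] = 2*l - 8 - 5*sqrt(2)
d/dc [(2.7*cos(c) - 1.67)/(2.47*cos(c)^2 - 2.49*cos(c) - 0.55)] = (6.669*cos(c)^2 - 8.2498*cos(c) + 5.6433)*sin(c)/(6.1009*cos(c)^4 - 12.3006*cos(c)^3 + 3.4831*cos(c)^2 + 2.739*cos(c) + 0.3025)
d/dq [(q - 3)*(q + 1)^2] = (q + 1)*(3*q - 5)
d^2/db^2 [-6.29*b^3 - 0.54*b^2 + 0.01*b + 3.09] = -37.74*b - 1.08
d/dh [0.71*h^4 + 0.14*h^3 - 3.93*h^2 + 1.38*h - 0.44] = 2.84*h^3 + 0.42*h^2 - 7.86*h + 1.38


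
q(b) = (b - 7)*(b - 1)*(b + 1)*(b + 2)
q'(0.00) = 5.00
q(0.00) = 14.00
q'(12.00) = 4397.00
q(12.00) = 10010.00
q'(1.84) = -76.07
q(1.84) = -47.27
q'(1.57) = -63.59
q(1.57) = -28.40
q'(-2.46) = -71.52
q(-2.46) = 21.98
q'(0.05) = 3.46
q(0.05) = 14.21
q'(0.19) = -1.21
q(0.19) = 14.38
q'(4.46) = -72.31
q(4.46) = -309.98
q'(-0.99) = 16.12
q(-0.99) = 0.16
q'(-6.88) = -1801.26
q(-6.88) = 3138.43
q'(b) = (b - 7)*(b - 1)*(b + 1) + (b - 7)*(b - 1)*(b + 2) + (b - 7)*(b + 1)*(b + 2) + (b - 1)*(b + 1)*(b + 2)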